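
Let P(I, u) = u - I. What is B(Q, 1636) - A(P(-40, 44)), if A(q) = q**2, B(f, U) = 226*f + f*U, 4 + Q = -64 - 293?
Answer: -679238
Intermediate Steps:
Q = -361 (Q = -4 + (-64 - 293) = -4 - 357 = -361)
B(f, U) = 226*f + U*f
B(Q, 1636) - A(P(-40, 44)) = -361*(226 + 1636) - (44 - 1*(-40))**2 = -361*1862 - (44 + 40)**2 = -672182 - 1*84**2 = -672182 - 1*7056 = -672182 - 7056 = -679238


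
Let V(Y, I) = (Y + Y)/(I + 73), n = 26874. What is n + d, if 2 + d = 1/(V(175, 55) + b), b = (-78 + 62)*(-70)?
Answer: 1930887624/71855 ≈ 26872.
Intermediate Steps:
b = 1120 (b = -16*(-70) = 1120)
V(Y, I) = 2*Y/(73 + I) (V(Y, I) = (2*Y)/(73 + I) = 2*Y/(73 + I))
d = -143646/71855 (d = -2 + 1/(2*175/(73 + 55) + 1120) = -2 + 1/(2*175/128 + 1120) = -2 + 1/(2*175*(1/128) + 1120) = -2 + 1/(175/64 + 1120) = -2 + 1/(71855/64) = -2 + 64/71855 = -143646/71855 ≈ -1.9991)
n + d = 26874 - 143646/71855 = 1930887624/71855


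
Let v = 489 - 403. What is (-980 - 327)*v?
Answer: -112402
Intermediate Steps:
v = 86
(-980 - 327)*v = (-980 - 327)*86 = -1307*86 = -112402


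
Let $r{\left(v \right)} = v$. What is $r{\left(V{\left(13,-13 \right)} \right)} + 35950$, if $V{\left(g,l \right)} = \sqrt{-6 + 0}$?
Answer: $35950 + i \sqrt{6} \approx 35950.0 + 2.4495 i$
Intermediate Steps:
$V{\left(g,l \right)} = i \sqrt{6}$ ($V{\left(g,l \right)} = \sqrt{-6} = i \sqrt{6}$)
$r{\left(V{\left(13,-13 \right)} \right)} + 35950 = i \sqrt{6} + 35950 = 35950 + i \sqrt{6}$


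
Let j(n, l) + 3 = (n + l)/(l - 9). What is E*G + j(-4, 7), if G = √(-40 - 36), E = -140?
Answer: -9/2 - 280*I*√19 ≈ -4.5 - 1220.5*I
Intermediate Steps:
G = 2*I*√19 (G = √(-76) = 2*I*√19 ≈ 8.7178*I)
j(n, l) = -3 + (l + n)/(-9 + l) (j(n, l) = -3 + (n + l)/(l - 9) = -3 + (l + n)/(-9 + l))
E*G + j(-4, 7) = -280*I*√19 + (27 - 4 - 2*7)/(-9 + 7) = -280*I*√19 + (27 - 4 - 14)/(-2) = -280*I*√19 - ½*9 = -280*I*√19 - 9/2 = -9/2 - 280*I*√19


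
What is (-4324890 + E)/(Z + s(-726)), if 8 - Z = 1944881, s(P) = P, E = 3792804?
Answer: 177362/648533 ≈ 0.27348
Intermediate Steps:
Z = -1944873 (Z = 8 - 1*1944881 = 8 - 1944881 = -1944873)
(-4324890 + E)/(Z + s(-726)) = (-4324890 + 3792804)/(-1944873 - 726) = -532086/(-1945599) = -532086*(-1/1945599) = 177362/648533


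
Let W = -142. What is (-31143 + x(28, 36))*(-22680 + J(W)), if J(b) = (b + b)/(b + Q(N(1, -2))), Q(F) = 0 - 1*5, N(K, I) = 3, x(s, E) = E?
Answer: 34566886444/49 ≈ 7.0545e+8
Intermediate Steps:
Q(F) = -5 (Q(F) = 0 - 5 = -5)
J(b) = 2*b/(-5 + b) (J(b) = (b + b)/(b - 5) = (2*b)/(-5 + b) = 2*b/(-5 + b))
(-31143 + x(28, 36))*(-22680 + J(W)) = (-31143 + 36)*(-22680 + 2*(-142)/(-5 - 142)) = -31107*(-22680 + 2*(-142)/(-147)) = -31107*(-22680 + 2*(-142)*(-1/147)) = -31107*(-22680 + 284/147) = -31107*(-3333676/147) = 34566886444/49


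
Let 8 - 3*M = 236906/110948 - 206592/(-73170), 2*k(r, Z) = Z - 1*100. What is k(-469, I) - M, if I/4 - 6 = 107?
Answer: 355137438703/2029516290 ≈ 174.99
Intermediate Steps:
I = 452 (I = 24 + 4*107 = 24 + 428 = 452)
k(r, Z) = -50 + Z/2 (k(r, Z) = (Z - 1*100)/2 = (Z - 100)/2 = (-100 + Z)/2 = -50 + Z/2)
M = 2057428337/2029516290 (M = 8/3 - (236906/110948 - 206592/(-73170))/3 = 8/3 - (236906*(1/110948) - 206592*(-1/73170))/3 = 8/3 - (118453/55474 + 34432/12195)/3 = 8/3 - 1/3*3354615103/676505430 = 8/3 - 3354615103/2029516290 = 2057428337/2029516290 ≈ 1.0138)
k(-469, I) - M = (-50 + (1/2)*452) - 1*2057428337/2029516290 = (-50 + 226) - 2057428337/2029516290 = 176 - 2057428337/2029516290 = 355137438703/2029516290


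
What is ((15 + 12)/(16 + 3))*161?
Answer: 4347/19 ≈ 228.79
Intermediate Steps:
((15 + 12)/(16 + 3))*161 = (27/19)*161 = 4347/19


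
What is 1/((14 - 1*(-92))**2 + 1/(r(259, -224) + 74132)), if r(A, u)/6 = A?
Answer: 75686/850407897 ≈ 8.9000e-5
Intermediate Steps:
r(A, u) = 6*A
1/((14 - 1*(-92))**2 + 1/(r(259, -224) + 74132)) = 1/((14 - 1*(-92))**2 + 1/(6*259 + 74132)) = 1/((14 + 92)**2 + 1/(1554 + 74132)) = 1/(106**2 + 1/75686) = 1/(11236 + 1/75686) = 1/(850407897/75686) = 75686/850407897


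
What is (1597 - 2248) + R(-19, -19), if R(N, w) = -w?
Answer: -632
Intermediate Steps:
(1597 - 2248) + R(-19, -19) = (1597 - 2248) - 1*(-19) = -651 + 19 = -632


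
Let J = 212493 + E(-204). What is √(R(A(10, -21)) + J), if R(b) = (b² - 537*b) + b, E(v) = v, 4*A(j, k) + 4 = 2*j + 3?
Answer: √3356249/4 ≈ 458.00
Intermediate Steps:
A(j, k) = -¼ + j/2 (A(j, k) = -1 + (2*j + 3)/4 = -1 + (3 + 2*j)/4 = -1 + (¾ + j/2) = -¼ + j/2)
R(b) = b² - 536*b
J = 212289 (J = 212493 - 204 = 212289)
√(R(A(10, -21)) + J) = √((-¼ + (½)*10)*(-536 + (-¼ + (½)*10)) + 212289) = √((-¼ + 5)*(-536 + (-¼ + 5)) + 212289) = √(19*(-536 + 19/4)/4 + 212289) = √((19/4)*(-2125/4) + 212289) = √(-40375/16 + 212289) = √(3356249/16) = √3356249/4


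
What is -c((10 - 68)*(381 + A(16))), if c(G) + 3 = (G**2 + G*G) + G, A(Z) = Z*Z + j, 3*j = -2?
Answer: -24518390375/9 ≈ -2.7243e+9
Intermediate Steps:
j = -2/3 (j = (1/3)*(-2) = -2/3 ≈ -0.66667)
A(Z) = -2/3 + Z**2 (A(Z) = Z*Z - 2/3 = Z**2 - 2/3 = -2/3 + Z**2)
c(G) = -3 + G + 2*G**2 (c(G) = -3 + ((G**2 + G*G) + G) = -3 + ((G**2 + G**2) + G) = -3 + (2*G**2 + G) = -3 + (G + 2*G**2) = -3 + G + 2*G**2)
-c((10 - 68)*(381 + A(16))) = -(-3 + (10 - 68)*(381 + (-2/3 + 16**2)) + 2*((10 - 68)*(381 + (-2/3 + 16**2)))**2) = -(-3 - 58*(381 + (-2/3 + 256)) + 2*(-58*(381 + (-2/3 + 256)))**2) = -(-3 - 58*(381 + 766/3) + 2*(-58*(381 + 766/3))**2) = -(-3 - 58*1909/3 + 2*(-58*1909/3)**2) = -(-3 - 110722/3 + 2*(-110722/3)**2) = -(-3 - 110722/3 + 2*(12259361284/9)) = -(-3 - 110722/3 + 24518722568/9) = -1*24518390375/9 = -24518390375/9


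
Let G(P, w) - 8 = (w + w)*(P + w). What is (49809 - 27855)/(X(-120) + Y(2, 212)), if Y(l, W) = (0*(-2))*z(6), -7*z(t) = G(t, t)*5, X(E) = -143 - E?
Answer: -21954/23 ≈ -954.52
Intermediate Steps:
G(P, w) = 8 + 2*w*(P + w) (G(P, w) = 8 + (w + w)*(P + w) = 8 + (2*w)*(P + w) = 8 + 2*w*(P + w))
z(t) = -40/7 - 20*t²/7 (z(t) = -(8 + 2*t² + 2*t*t)*5/7 = -(8 + 2*t² + 2*t²)*5/7 = -(8 + 4*t²)*5/7 = -(40 + 20*t²)/7 = -40/7 - 20*t²/7)
Y(l, W) = 0 (Y(l, W) = (0*(-2))*(-40/7 - 20/7*6²) = 0*(-40/7 - 20/7*36) = 0*(-40/7 - 720/7) = 0*(-760/7) = 0)
(49809 - 27855)/(X(-120) + Y(2, 212)) = (49809 - 27855)/((-143 - 1*(-120)) + 0) = 21954/((-143 + 120) + 0) = 21954/(-23 + 0) = 21954/(-23) = 21954*(-1/23) = -21954/23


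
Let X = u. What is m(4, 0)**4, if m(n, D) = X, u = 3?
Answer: 81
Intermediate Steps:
X = 3
m(n, D) = 3
m(4, 0)**4 = 3**4 = 81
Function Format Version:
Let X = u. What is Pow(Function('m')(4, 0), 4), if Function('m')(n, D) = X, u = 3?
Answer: 81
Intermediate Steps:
X = 3
Function('m')(n, D) = 3
Pow(Function('m')(4, 0), 4) = Pow(3, 4) = 81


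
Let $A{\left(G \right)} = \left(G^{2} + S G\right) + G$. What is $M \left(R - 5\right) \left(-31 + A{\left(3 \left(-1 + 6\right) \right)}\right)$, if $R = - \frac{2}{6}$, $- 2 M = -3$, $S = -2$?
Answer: $-1432$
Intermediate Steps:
$M = \frac{3}{2}$ ($M = \left(- \frac{1}{2}\right) \left(-3\right) = \frac{3}{2} \approx 1.5$)
$R = - \frac{1}{3}$ ($R = \left(-2\right) \frac{1}{6} = - \frac{1}{3} \approx -0.33333$)
$A{\left(G \right)} = G^{2} - G$ ($A{\left(G \right)} = \left(G^{2} - 2 G\right) + G = G^{2} - G$)
$M \left(R - 5\right) \left(-31 + A{\left(3 \left(-1 + 6\right) \right)}\right) = \frac{3 \left(- \frac{1}{3} - 5\right)}{2} \left(-31 + 3 \left(-1 + 6\right) \left(-1 + 3 \left(-1 + 6\right)\right)\right) = \frac{3}{2} \left(- \frac{16}{3}\right) \left(-31 + 3 \cdot 5 \left(-1 + 3 \cdot 5\right)\right) = - 8 \left(-31 + 15 \left(-1 + 15\right)\right) = - 8 \left(-31 + 15 \cdot 14\right) = - 8 \left(-31 + 210\right) = \left(-8\right) 179 = -1432$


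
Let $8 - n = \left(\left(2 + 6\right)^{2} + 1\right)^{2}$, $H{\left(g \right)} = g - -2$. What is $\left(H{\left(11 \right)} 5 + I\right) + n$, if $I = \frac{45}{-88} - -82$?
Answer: $- \frac{358205}{88} \approx -4070.5$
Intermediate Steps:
$H{\left(g \right)} = 2 + g$ ($H{\left(g \right)} = g + 2 = 2 + g$)
$I = \frac{7171}{88}$ ($I = 45 \left(- \frac{1}{88}\right) + 82 = - \frac{45}{88} + 82 = \frac{7171}{88} \approx 81.489$)
$n = -4217$ ($n = 8 - \left(\left(2 + 6\right)^{2} + 1\right)^{2} = 8 - \left(8^{2} + 1\right)^{2} = 8 - \left(64 + 1\right)^{2} = 8 - 65^{2} = 8 - 4225 = -4217$)
$\left(H{\left(11 \right)} 5 + I\right) + n = \left(\left(2 + 11\right) 5 + \frac{7171}{88}\right) - 4217 = \left(13 \cdot 5 + \frac{7171}{88}\right) - 4217 = \left(65 + \frac{7171}{88}\right) - 4217 = \frac{12891}{88} - 4217 = - \frac{358205}{88}$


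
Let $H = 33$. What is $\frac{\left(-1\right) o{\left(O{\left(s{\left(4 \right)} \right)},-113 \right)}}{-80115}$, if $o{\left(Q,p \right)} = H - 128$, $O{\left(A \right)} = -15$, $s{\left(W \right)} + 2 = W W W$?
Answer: $- \frac{19}{16023} \approx -0.0011858$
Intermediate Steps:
$s{\left(W \right)} = -2 + W^{3}$ ($s{\left(W \right)} = -2 + W W W = -2 + W^{2} W = -2 + W^{3}$)
$o{\left(Q,p \right)} = -95$ ($o{\left(Q,p \right)} = 33 - 128 = -95$)
$\frac{\left(-1\right) o{\left(O{\left(s{\left(4 \right)} \right)},-113 \right)}}{-80115} = \frac{\left(-1\right) \left(-95\right)}{-80115} = 95 \left(- \frac{1}{80115}\right) = - \frac{19}{16023}$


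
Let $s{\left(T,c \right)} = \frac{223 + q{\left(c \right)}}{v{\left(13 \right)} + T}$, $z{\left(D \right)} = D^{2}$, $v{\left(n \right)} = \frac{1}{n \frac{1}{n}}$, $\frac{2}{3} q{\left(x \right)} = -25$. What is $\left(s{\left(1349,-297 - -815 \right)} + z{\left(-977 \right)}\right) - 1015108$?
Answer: $- \frac{163562929}{2700} \approx -60579.0$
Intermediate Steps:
$q{\left(x \right)} = - \frac{75}{2}$ ($q{\left(x \right)} = \frac{3}{2} \left(-25\right) = - \frac{75}{2}$)
$v{\left(n \right)} = 1$ ($v{\left(n \right)} = 1^{-1} = 1$)
$s{\left(T,c \right)} = \frac{371}{2 \left(1 + T\right)}$ ($s{\left(T,c \right)} = \frac{223 - \frac{75}{2}}{1 + T} = \frac{371}{2 \left(1 + T\right)}$)
$\left(s{\left(1349,-297 - -815 \right)} + z{\left(-977 \right)}\right) - 1015108 = \left(\frac{371}{2 \left(1 + 1349\right)} + \left(-977\right)^{2}\right) - 1015108 = \left(\frac{371}{2 \cdot 1350} + 954529\right) - 1015108 = \left(\frac{371}{2} \cdot \frac{1}{1350} + 954529\right) - 1015108 = \left(\frac{371}{2700} + 954529\right) - 1015108 = \frac{2577228671}{2700} - 1015108 = - \frac{163562929}{2700}$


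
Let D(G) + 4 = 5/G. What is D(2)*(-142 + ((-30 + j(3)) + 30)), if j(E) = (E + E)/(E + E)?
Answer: 423/2 ≈ 211.50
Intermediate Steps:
D(G) = -4 + 5/G
j(E) = 1 (j(E) = (2*E)/((2*E)) = (2*E)*(1/(2*E)) = 1)
D(2)*(-142 + ((-30 + j(3)) + 30)) = (-4 + 5/2)*(-142 + ((-30 + 1) + 30)) = (-4 + 5*(½))*(-142 + (-29 + 30)) = (-4 + 5/2)*(-142 + 1) = -3/2*(-141) = 423/2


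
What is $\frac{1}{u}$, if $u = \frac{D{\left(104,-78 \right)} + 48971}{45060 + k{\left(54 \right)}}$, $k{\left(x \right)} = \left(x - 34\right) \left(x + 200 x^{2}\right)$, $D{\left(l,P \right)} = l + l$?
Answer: $\frac{300260}{1261} \approx 238.11$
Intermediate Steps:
$D{\left(l,P \right)} = 2 l$
$k{\left(x \right)} = \left(-34 + x\right) \left(x + 200 x^{2}\right)$
$u = \frac{1261}{300260}$ ($u = \frac{2 \cdot 104 + 48971}{45060 + 54 \left(-34 - 367146 + 200 \cdot 54^{2}\right)} = \frac{208 + 48971}{45060 + 54 \left(-34 - 367146 + 200 \cdot 2916\right)} = \frac{49179}{45060 + 54 \left(-34 - 367146 + 583200\right)} = \frac{49179}{45060 + 54 \cdot 216020} = \frac{49179}{45060 + 11665080} = \frac{49179}{11710140} = 49179 \cdot \frac{1}{11710140} = \frac{1261}{300260} \approx 0.0041997$)
$\frac{1}{u} = \frac{1}{\frac{1261}{300260}} = \frac{300260}{1261}$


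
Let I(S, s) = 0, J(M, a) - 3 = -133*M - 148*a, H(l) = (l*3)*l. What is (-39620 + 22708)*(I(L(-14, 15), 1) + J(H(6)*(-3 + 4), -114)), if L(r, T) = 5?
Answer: -42466032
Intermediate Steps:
H(l) = 3*l² (H(l) = (3*l)*l = 3*l²)
J(M, a) = 3 - 148*a - 133*M (J(M, a) = 3 + (-133*M - 148*a) = 3 + (-148*a - 133*M) = 3 - 148*a - 133*M)
(-39620 + 22708)*(I(L(-14, 15), 1) + J(H(6)*(-3 + 4), -114)) = (-39620 + 22708)*(0 + (3 - 148*(-114) - 133*3*6²*(-3 + 4))) = -16912*(0 + (3 + 16872 - 133*3*36)) = -16912*(0 + (3 + 16872 - 14364)) = -16912*(0 + 2511) = -16912*2511 = -42466032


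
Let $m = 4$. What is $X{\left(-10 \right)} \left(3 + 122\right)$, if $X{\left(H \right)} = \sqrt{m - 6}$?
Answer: $125 i \sqrt{2} \approx 176.78 i$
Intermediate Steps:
$X{\left(H \right)} = i \sqrt{2}$ ($X{\left(H \right)} = \sqrt{4 - 6} = \sqrt{-2} = i \sqrt{2}$)
$X{\left(-10 \right)} \left(3 + 122\right) = i \sqrt{2} \left(3 + 122\right) = i \sqrt{2} \cdot 125 = 125 i \sqrt{2}$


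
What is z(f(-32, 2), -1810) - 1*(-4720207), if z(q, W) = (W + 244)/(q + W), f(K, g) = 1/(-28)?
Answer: 239224854815/50681 ≈ 4.7202e+6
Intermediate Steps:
f(K, g) = -1/28
z(q, W) = (244 + W)/(W + q)
z(f(-32, 2), -1810) - 1*(-4720207) = (244 - 1810)/(-1810 - 1/28) - 1*(-4720207) = -1566/(-50681/28) + 4720207 = -28/50681*(-1566) + 4720207 = 43848/50681 + 4720207 = 239224854815/50681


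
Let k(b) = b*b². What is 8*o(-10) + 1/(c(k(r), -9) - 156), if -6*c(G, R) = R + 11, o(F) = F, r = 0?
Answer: -37523/469 ≈ -80.006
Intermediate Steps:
k(b) = b³
c(G, R) = -11/6 - R/6 (c(G, R) = -(R + 11)/6 = -(11 + R)/6 = -11/6 - R/6)
8*o(-10) + 1/(c(k(r), -9) - 156) = 8*(-10) + 1/((-11/6 - ⅙*(-9)) - 156) = -80 + 1/((-11/6 + 3/2) - 156) = -80 + 1/(-⅓ - 156) = -80 + 1/(-469/3) = -80 - 3/469 = -37523/469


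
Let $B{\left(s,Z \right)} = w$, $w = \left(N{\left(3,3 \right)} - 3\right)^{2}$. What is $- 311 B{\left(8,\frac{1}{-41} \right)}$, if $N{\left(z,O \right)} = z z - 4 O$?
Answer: $-11196$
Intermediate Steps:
$N{\left(z,O \right)} = z^{2} - 4 O$
$w = 36$ ($w = \left(\left(3^{2} - 12\right) - 3\right)^{2} = \left(\left(9 - 12\right) - 3\right)^{2} = \left(-3 - 3\right)^{2} = \left(-6\right)^{2} = 36$)
$B{\left(s,Z \right)} = 36$
$- 311 B{\left(8,\frac{1}{-41} \right)} = \left(-311\right) 36 = -11196$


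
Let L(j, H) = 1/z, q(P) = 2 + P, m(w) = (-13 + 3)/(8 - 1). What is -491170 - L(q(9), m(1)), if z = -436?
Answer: -214150119/436 ≈ -4.9117e+5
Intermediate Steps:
m(w) = -10/7
L(j, H) = -1/436 (L(j, H) = 1/(-436) = -1/436)
-491170 - L(q(9), m(1)) = -491170 - 1*(-1/436) = -491170 + 1/436 = -214150119/436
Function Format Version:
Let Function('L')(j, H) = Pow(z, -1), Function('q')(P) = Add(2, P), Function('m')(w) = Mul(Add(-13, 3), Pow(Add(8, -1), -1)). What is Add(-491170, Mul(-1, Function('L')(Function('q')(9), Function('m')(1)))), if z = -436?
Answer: Rational(-214150119, 436) ≈ -4.9117e+5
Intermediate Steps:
Function('m')(w) = Rational(-10, 7) (Function('m')(w) = Mul(-10, Pow(7, -1)) = Mul(-10, Rational(1, 7)) = Rational(-10, 7))
Function('L')(j, H) = Rational(-1, 436) (Function('L')(j, H) = Pow(-436, -1) = Rational(-1, 436))
Add(-491170, Mul(-1, Function('L')(Function('q')(9), Function('m')(1)))) = Add(-491170, Mul(-1, Rational(-1, 436))) = Add(-491170, Rational(1, 436)) = Rational(-214150119, 436)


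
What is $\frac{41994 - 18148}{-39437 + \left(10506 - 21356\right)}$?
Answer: $- \frac{23846}{50287} \approx -0.4742$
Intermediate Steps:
$\frac{41994 - 18148}{-39437 + \left(10506 - 21356\right)} = \frac{23846}{-39437 - 10850} = \frac{23846}{-50287} = 23846 \left(- \frac{1}{50287}\right) = - \frac{23846}{50287}$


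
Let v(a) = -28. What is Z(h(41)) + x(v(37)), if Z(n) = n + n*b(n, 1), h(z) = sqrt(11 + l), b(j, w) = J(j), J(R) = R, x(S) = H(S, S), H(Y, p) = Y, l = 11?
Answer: -6 + sqrt(22) ≈ -1.3096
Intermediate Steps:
x(S) = S
b(j, w) = j
h(z) = sqrt(22) (h(z) = sqrt(11 + 11) = sqrt(22))
Z(n) = n + n**2 (Z(n) = n + n*n = n + n**2)
Z(h(41)) + x(v(37)) = sqrt(22)*(1 + sqrt(22)) - 28 = -28 + sqrt(22)*(1 + sqrt(22))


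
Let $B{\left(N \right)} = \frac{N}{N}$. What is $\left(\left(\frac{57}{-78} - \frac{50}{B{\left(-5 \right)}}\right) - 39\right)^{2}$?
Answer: $\frac{5442889}{676} \approx 8051.6$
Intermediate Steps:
$B{\left(N \right)} = 1$
$\left(\left(\frac{57}{-78} - \frac{50}{B{\left(-5 \right)}}\right) - 39\right)^{2} = \left(\left(\frac{57}{-78} - \frac{50}{1}\right) - 39\right)^{2} = \left(\left(57 \left(- \frac{1}{78}\right) - 50\right) - 39\right)^{2} = \left(\left(- \frac{19}{26} - 50\right) - 39\right)^{2} = \left(- \frac{1319}{26} - 39\right)^{2} = \left(- \frac{2333}{26}\right)^{2} = \frac{5442889}{676}$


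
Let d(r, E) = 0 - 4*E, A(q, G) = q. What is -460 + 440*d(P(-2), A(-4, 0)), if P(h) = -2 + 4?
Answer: 6580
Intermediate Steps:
P(h) = 2
d(r, E) = -4*E
-460 + 440*d(P(-2), A(-4, 0)) = -460 + 440*(-4*(-4)) = -460 + 440*16 = -460 + 7040 = 6580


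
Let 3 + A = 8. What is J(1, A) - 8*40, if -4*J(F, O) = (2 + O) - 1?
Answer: -643/2 ≈ -321.50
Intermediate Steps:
A = 5 (A = -3 + 8 = 5)
J(F, O) = -¼ - O/4 (J(F, O) = -((2 + O) - 1)/4 = -(1 + O)/4 = -¼ - O/4)
J(1, A) - 8*40 = (-¼ - ¼*5) - 8*40 = (-¼ - 5/4) - 320 = -3/2 - 320 = -643/2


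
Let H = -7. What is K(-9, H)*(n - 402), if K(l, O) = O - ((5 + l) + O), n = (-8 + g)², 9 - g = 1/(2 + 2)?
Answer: -6423/4 ≈ -1605.8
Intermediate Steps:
g = 35/4 (g = 9 - 1/(2 + 2) = 9 - 1/4 = 9 - 1*¼ = 9 - ¼ = 35/4 ≈ 8.7500)
n = 9/16 (n = (-8 + 35/4)² = (¾)² = 9/16 ≈ 0.56250)
K(l, O) = -5 - l (K(l, O) = O - (5 + O + l) = O + (-5 - O - l) = -5 - l)
K(-9, H)*(n - 402) = (-5 - 1*(-9))*(9/16 - 402) = (-5 + 9)*(-6423/16) = 4*(-6423/16) = -6423/4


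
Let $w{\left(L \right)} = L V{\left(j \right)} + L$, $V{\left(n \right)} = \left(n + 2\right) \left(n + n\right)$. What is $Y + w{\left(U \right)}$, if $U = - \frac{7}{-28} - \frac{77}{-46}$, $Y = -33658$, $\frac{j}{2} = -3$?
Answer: $- \frac{3087863}{92} \approx -33564.0$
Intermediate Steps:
$j = -6$ ($j = 2 \left(-3\right) = -6$)
$V{\left(n \right)} = 2 n \left(2 + n\right)$ ($V{\left(n \right)} = \left(2 + n\right) 2 n = 2 n \left(2 + n\right)$)
$U = \frac{177}{92}$ ($U = \left(-7\right) \left(- \frac{1}{28}\right) - - \frac{77}{46} = \frac{1}{4} + \frac{77}{46} = \frac{177}{92} \approx 1.9239$)
$w{\left(L \right)} = 49 L$ ($w{\left(L \right)} = L 2 \left(-6\right) \left(2 - 6\right) + L = L 2 \left(-6\right) \left(-4\right) + L = L 48 + L = 48 L + L = 49 L$)
$Y + w{\left(U \right)} = -33658 + 49 \cdot \frac{177}{92} = -33658 + \frac{8673}{92} = - \frac{3087863}{92}$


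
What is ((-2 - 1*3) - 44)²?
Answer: 2401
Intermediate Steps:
((-2 - 1*3) - 44)² = ((-2 - 3) - 44)² = (-5 - 44)² = (-49)² = 2401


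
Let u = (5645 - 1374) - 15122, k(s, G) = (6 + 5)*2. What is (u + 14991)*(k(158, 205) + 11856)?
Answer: 49174920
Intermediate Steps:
k(s, G) = 22 (k(s, G) = 11*2 = 22)
u = -10851 (u = 4271 - 15122 = -10851)
(u + 14991)*(k(158, 205) + 11856) = (-10851 + 14991)*(22 + 11856) = 4140*11878 = 49174920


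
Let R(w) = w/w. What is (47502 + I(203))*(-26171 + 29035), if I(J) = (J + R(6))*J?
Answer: 254649696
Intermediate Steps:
R(w) = 1
I(J) = J*(1 + J) (I(J) = (J + 1)*J = (1 + J)*J = J*(1 + J))
(47502 + I(203))*(-26171 + 29035) = (47502 + 203*(1 + 203))*(-26171 + 29035) = (47502 + 203*204)*2864 = (47502 + 41412)*2864 = 88914*2864 = 254649696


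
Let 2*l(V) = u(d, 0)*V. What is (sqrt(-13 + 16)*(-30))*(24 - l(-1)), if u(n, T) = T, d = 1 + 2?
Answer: -720*sqrt(3) ≈ -1247.1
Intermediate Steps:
d = 3
l(V) = 0 (l(V) = (0*V)/2 = (1/2)*0 = 0)
(sqrt(-13 + 16)*(-30))*(24 - l(-1)) = (sqrt(-13 + 16)*(-30))*(24 - 1*0) = (sqrt(3)*(-30))*(24 + 0) = -30*sqrt(3)*24 = -720*sqrt(3)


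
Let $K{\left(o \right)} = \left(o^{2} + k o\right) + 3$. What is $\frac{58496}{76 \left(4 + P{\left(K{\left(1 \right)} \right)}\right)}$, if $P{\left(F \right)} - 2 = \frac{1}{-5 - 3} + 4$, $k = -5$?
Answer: $\frac{116992}{1501} \approx 77.943$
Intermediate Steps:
$K{\left(o \right)} = 3 + o^{2} - 5 o$ ($K{\left(o \right)} = \left(o^{2} - 5 o\right) + 3 = 3 + o^{2} - 5 o$)
$P{\left(F \right)} = \frac{47}{8}$ ($P{\left(F \right)} = 2 + \left(\frac{1}{-5 - 3} + 4\right) = 2 + \left(\frac{1}{-8} + 4\right) = 2 + \left(- \frac{1}{8} + 4\right) = 2 + \frac{31}{8} = \frac{47}{8}$)
$\frac{58496}{76 \left(4 + P{\left(K{\left(1 \right)} \right)}\right)} = \frac{58496}{76 \left(4 + \frac{47}{8}\right)} = \frac{58496}{76 \cdot \frac{79}{8}} = \frac{58496}{\frac{1501}{2}} = 58496 \cdot \frac{2}{1501} = \frac{116992}{1501}$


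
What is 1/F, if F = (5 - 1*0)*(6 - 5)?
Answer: ⅕ ≈ 0.20000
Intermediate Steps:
F = 5 (F = (5 + 0)*1 = 5*1 = 5)
1/F = 1/5 = ⅕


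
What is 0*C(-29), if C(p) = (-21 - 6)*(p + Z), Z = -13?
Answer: 0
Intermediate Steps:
C(p) = 351 - 27*p (C(p) = (-21 - 6)*(p - 13) = -27*(-13 + p) = 351 - 27*p)
0*C(-29) = 0*(351 - 27*(-29)) = 0*(351 + 783) = 0*1134 = 0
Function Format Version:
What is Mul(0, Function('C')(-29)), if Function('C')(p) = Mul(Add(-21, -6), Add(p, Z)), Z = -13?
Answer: 0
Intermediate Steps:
Function('C')(p) = Add(351, Mul(-27, p)) (Function('C')(p) = Mul(Add(-21, -6), Add(p, -13)) = Mul(-27, Add(-13, p)) = Add(351, Mul(-27, p)))
Mul(0, Function('C')(-29)) = Mul(0, Add(351, Mul(-27, -29))) = Mul(0, Add(351, 783)) = Mul(0, 1134) = 0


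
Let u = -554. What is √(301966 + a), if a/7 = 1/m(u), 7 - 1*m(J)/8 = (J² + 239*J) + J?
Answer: √146191425739093770/695796 ≈ 549.51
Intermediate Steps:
m(J) = 56 - 1920*J - 8*J² (m(J) = 56 - 8*((J² + 239*J) + J) = 56 - 8*(J² + 240*J) = 56 + (-1920*J - 8*J²) = 56 - 1920*J - 8*J²)
a = -7/1391592 (a = 7/(56 - 1920*(-554) - 8*(-554)²) = 7/(56 + 1063680 - 8*306916) = 7/(56 + 1063680 - 2455328) = 7/(-1391592) = 7*(-1/1391592) = -7/1391592 ≈ -5.0302e-6)
√(301966 + a) = √(301966 - 7/1391592) = √(420213469865/1391592) = √146191425739093770/695796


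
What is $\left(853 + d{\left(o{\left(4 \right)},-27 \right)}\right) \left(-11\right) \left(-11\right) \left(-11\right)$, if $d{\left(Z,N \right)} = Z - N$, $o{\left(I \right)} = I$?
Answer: $-1176604$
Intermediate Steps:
$\left(853 + d{\left(o{\left(4 \right)},-27 \right)}\right) \left(-11\right) \left(-11\right) \left(-11\right) = \left(853 + \left(4 - -27\right)\right) \left(-11\right) \left(-11\right) \left(-11\right) = \left(853 + \left(4 + 27\right)\right) 121 \left(-11\right) = \left(853 + 31\right) \left(-1331\right) = 884 \left(-1331\right) = -1176604$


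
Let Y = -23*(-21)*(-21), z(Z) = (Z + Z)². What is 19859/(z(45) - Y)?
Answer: 19859/18243 ≈ 1.0886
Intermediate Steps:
z(Z) = 4*Z² (z(Z) = (2*Z)² = 4*Z²)
Y = -10143 (Y = 483*(-21) = -10143)
19859/(z(45) - Y) = 19859/(4*45² - 1*(-10143)) = 19859/(4*2025 + 10143) = 19859/(8100 + 10143) = 19859/18243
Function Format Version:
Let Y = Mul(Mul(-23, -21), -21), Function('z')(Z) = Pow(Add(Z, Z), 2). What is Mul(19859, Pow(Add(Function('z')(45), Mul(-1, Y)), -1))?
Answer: Rational(19859, 18243) ≈ 1.0886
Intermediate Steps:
Function('z')(Z) = Mul(4, Pow(Z, 2)) (Function('z')(Z) = Pow(Mul(2, Z), 2) = Mul(4, Pow(Z, 2)))
Y = -10143 (Y = Mul(483, -21) = -10143)
Mul(19859, Pow(Add(Function('z')(45), Mul(-1, Y)), -1)) = Mul(19859, Pow(Add(Mul(4, Pow(45, 2)), Mul(-1, -10143)), -1)) = Mul(19859, Pow(Add(Mul(4, 2025), 10143), -1)) = Mul(19859, Pow(Add(8100, 10143), -1)) = Mul(19859, Pow(18243, -1)) = Mul(19859, Rational(1, 18243)) = Rational(19859, 18243)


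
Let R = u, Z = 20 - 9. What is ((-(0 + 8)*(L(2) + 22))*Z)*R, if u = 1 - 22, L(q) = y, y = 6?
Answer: 51744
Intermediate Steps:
L(q) = 6
Z = 11
u = -21
R = -21
((-(0 + 8)*(L(2) + 22))*Z)*R = (-(0 + 8)*(6 + 22)*11)*(-21) = (-8*28*11)*(-21) = (-1*224*11)*(-21) = -224*11*(-21) = -2464*(-21) = 51744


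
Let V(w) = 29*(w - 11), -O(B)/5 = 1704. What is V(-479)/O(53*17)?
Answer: 1421/852 ≈ 1.6678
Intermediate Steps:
O(B) = -8520 (O(B) = -5*1704 = -8520)
V(w) = -319 + 29*w (V(w) = 29*(-11 + w) = -319 + 29*w)
V(-479)/O(53*17) = (-319 + 29*(-479))/(-8520) = (-319 - 13891)*(-1/8520) = -14210*(-1/8520) = 1421/852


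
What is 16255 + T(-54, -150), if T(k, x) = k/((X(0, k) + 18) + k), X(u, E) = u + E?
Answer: 81278/5 ≈ 16256.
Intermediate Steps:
X(u, E) = E + u
T(k, x) = k/(18 + 2*k) (T(k, x) = k/(((k + 0) + 18) + k) = k/((k + 18) + k) = k/((18 + k) + k) = k/(18 + 2*k))
16255 + T(-54, -150) = 16255 + (1/2)*(-54)/(9 - 54) = 16255 + (1/2)*(-54)/(-45) = 16255 + (1/2)*(-54)*(-1/45) = 16255 + 3/5 = 81278/5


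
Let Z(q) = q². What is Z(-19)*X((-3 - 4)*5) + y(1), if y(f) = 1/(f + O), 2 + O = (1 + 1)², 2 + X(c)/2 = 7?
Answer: 10831/3 ≈ 3610.3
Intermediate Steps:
X(c) = 10 (X(c) = -4 + 2*7 = -4 + 14 = 10)
O = 2 (O = -2 + (1 + 1)² = -2 + 2² = -2 + 4 = 2)
y(f) = 1/(2 + f) (y(f) = 1/(f + 2) = 1/(2 + f))
Z(-19)*X((-3 - 4)*5) + y(1) = (-19)²*10 + 1/(2 + 1) = 361*10 + 1/3 = 3610 + ⅓ = 10831/3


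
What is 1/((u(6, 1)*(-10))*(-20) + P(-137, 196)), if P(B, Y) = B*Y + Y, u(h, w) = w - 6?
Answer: -1/27656 ≈ -3.6159e-5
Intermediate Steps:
u(h, w) = -6 + w
P(B, Y) = Y + B*Y
1/((u(6, 1)*(-10))*(-20) + P(-137, 196)) = 1/(((-6 + 1)*(-10))*(-20) + 196*(1 - 137)) = 1/(-5*(-10)*(-20) + 196*(-136)) = 1/(50*(-20) - 26656) = 1/(-1000 - 26656) = 1/(-27656) = -1/27656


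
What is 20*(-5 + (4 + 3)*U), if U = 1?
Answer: 40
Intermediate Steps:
20*(-5 + (4 + 3)*U) = 20*(-5 + (4 + 3)*1) = 20*(-5 + 7*1) = 20*(-5 + 7) = 20*2 = 40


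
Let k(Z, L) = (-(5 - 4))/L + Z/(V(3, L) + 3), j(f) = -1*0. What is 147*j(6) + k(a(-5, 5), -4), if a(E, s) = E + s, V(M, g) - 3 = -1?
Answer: ¼ ≈ 0.25000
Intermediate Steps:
V(M, g) = 2 (V(M, g) = 3 - 1 = 2)
j(f) = 0
k(Z, L) = -1/L + Z/5 (k(Z, L) = (-(5 - 4))/L + Z/(2 + 3) = (-1*1)/L + Z/5 = -1/L + Z*(⅕) = -1/L + Z/5)
147*j(6) + k(a(-5, 5), -4) = 147*0 + (-1/(-4) + (-5 + 5)/5) = 0 + (-1*(-¼) + (⅕)*0) = 0 + (¼ + 0) = 0 + ¼ = ¼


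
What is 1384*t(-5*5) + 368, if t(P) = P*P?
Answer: 865368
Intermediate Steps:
t(P) = P²
1384*t(-5*5) + 368 = 1384*(-5*5)² + 368 = 1384*(-25)² + 368 = 1384*625 + 368 = 865000 + 368 = 865368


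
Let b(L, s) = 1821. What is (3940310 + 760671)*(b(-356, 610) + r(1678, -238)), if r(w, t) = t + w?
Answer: 15329899041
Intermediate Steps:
(3940310 + 760671)*(b(-356, 610) + r(1678, -238)) = (3940310 + 760671)*(1821 + (-238 + 1678)) = 4700981*(1821 + 1440) = 4700981*3261 = 15329899041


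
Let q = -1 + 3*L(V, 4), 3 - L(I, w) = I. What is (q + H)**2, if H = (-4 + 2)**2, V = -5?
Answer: 729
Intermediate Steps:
L(I, w) = 3 - I
H = 4 (H = (-2)**2 = 4)
q = 23 (q = -1 + 3*(3 - 1*(-5)) = -1 + 3*(3 + 5) = -1 + 3*8 = -1 + 24 = 23)
(q + H)**2 = (23 + 4)**2 = 27**2 = 729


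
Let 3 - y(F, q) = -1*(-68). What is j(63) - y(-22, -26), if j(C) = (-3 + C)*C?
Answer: 3845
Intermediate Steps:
y(F, q) = -65 (y(F, q) = 3 - (-1)*(-68) = 3 - 1*68 = 3 - 68 = -65)
j(C) = C*(-3 + C)
j(63) - y(-22, -26) = 63*(-3 + 63) - 1*(-65) = 63*60 + 65 = 3780 + 65 = 3845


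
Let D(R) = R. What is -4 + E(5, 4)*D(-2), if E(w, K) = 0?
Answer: -4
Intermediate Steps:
-4 + E(5, 4)*D(-2) = -4 + 0*(-2) = -4 + 0 = -4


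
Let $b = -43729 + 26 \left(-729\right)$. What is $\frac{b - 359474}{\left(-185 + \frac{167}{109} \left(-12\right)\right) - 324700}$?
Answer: $\frac{15338371}{11804823} \approx 1.2993$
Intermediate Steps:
$b = -62683$ ($b = -43729 - 18954 = -62683$)
$\frac{b - 359474}{\left(-185 + \frac{167}{109} \left(-12\right)\right) - 324700} = \frac{-62683 - 359474}{\left(-185 + \frac{167}{109} \left(-12\right)\right) - 324700} = - \frac{422157}{\left(-185 + 167 \cdot \frac{1}{109} \left(-12\right)\right) - 324700} = - \frac{422157}{\left(-185 + \frac{167}{109} \left(-12\right)\right) - 324700} = - \frac{422157}{\left(-185 - \frac{2004}{109}\right) - 324700} = - \frac{422157}{- \frac{22169}{109} - 324700} = - \frac{422157}{- \frac{35414469}{109}} = \left(-422157\right) \left(- \frac{109}{35414469}\right) = \frac{15338371}{11804823}$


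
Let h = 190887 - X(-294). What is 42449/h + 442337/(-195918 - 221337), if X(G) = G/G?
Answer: -66723883087/79648137930 ≈ -0.83773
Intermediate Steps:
X(G) = 1
h = 190886 (h = 190887 - 1*1 = 190887 - 1 = 190886)
42449/h + 442337/(-195918 - 221337) = 42449/190886 + 442337/(-195918 - 221337) = 42449*(1/190886) + 442337/(-417255) = 42449/190886 + 442337*(-1/417255) = 42449/190886 - 442337/417255 = -66723883087/79648137930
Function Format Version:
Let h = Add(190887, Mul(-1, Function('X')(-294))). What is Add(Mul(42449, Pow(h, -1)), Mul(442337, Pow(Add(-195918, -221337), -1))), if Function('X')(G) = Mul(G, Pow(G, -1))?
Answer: Rational(-66723883087, 79648137930) ≈ -0.83773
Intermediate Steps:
Function('X')(G) = 1
h = 190886 (h = Add(190887, Mul(-1, 1)) = Add(190887, -1) = 190886)
Add(Mul(42449, Pow(h, -1)), Mul(442337, Pow(Add(-195918, -221337), -1))) = Add(Mul(42449, Pow(190886, -1)), Mul(442337, Pow(Add(-195918, -221337), -1))) = Add(Mul(42449, Rational(1, 190886)), Mul(442337, Pow(-417255, -1))) = Add(Rational(42449, 190886), Mul(442337, Rational(-1, 417255))) = Add(Rational(42449, 190886), Rational(-442337, 417255)) = Rational(-66723883087, 79648137930)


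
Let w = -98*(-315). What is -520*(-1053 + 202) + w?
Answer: 473390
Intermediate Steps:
w = 30870
-520*(-1053 + 202) + w = -520*(-1053 + 202) + 30870 = -520*(-851) + 30870 = 442520 + 30870 = 473390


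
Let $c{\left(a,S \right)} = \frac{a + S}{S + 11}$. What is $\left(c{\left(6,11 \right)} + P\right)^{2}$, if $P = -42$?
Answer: $\frac{822649}{484} \approx 1699.7$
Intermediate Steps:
$c{\left(a,S \right)} = \frac{S + a}{11 + S}$
$\left(c{\left(6,11 \right)} + P\right)^{2} = \left(\frac{11 + 6}{11 + 11} - 42\right)^{2} = \left(\frac{1}{22} \cdot 17 - 42\right)^{2} = \left(\frac{17}{22} - 42\right)^{2} = \left(- \frac{907}{22}\right)^{2} = \frac{822649}{484}$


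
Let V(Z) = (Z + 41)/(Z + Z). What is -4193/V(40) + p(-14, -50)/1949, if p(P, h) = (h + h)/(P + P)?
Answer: -4576405895/1105083 ≈ -4141.2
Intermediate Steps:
V(Z) = (41 + Z)/(2*Z) (V(Z) = (41 + Z)/((2*Z)) = (41 + Z)*(1/(2*Z)) = (41 + Z)/(2*Z))
p(P, h) = h/P (p(P, h) = (2*h)/((2*P)) = (2*h)*(1/(2*P)) = h/P)
-4193/V(40) + p(-14, -50)/1949 = -4193*80/(41 + 40) - 50/(-14)/1949 = -4193/((½)*(1/40)*81) - 50*(-1/14)*(1/1949) = -4193/81/80 + (25/7)*(1/1949) = -4193*80/81 + 25/13643 = -335440/81 + 25/13643 = -4576405895/1105083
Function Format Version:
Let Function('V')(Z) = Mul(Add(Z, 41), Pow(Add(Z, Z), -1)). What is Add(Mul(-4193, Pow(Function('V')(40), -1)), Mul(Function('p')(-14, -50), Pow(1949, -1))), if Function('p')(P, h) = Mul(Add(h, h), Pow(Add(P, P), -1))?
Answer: Rational(-4576405895, 1105083) ≈ -4141.2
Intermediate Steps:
Function('V')(Z) = Mul(Rational(1, 2), Pow(Z, -1), Add(41, Z)) (Function('V')(Z) = Mul(Add(41, Z), Pow(Mul(2, Z), -1)) = Mul(Add(41, Z), Mul(Rational(1, 2), Pow(Z, -1))) = Mul(Rational(1, 2), Pow(Z, -1), Add(41, Z)))
Function('p')(P, h) = Mul(h, Pow(P, -1)) (Function('p')(P, h) = Mul(Mul(2, h), Pow(Mul(2, P), -1)) = Mul(Mul(2, h), Mul(Rational(1, 2), Pow(P, -1))) = Mul(h, Pow(P, -1)))
Add(Mul(-4193, Pow(Function('V')(40), -1)), Mul(Function('p')(-14, -50), Pow(1949, -1))) = Add(Mul(-4193, Pow(Mul(Rational(1, 2), Pow(40, -1), Add(41, 40)), -1)), Mul(Mul(-50, Pow(-14, -1)), Pow(1949, -1))) = Add(Mul(-4193, Pow(Mul(Rational(1, 2), Rational(1, 40), 81), -1)), Mul(Mul(-50, Rational(-1, 14)), Rational(1, 1949))) = Add(Mul(-4193, Pow(Rational(81, 80), -1)), Mul(Rational(25, 7), Rational(1, 1949))) = Add(Mul(-4193, Rational(80, 81)), Rational(25, 13643)) = Add(Rational(-335440, 81), Rational(25, 13643)) = Rational(-4576405895, 1105083)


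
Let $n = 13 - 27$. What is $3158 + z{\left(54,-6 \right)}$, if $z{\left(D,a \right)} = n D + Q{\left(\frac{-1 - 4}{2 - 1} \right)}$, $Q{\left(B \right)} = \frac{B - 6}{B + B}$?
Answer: $\frac{24031}{10} \approx 2403.1$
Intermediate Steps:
$n = -14$
$Q{\left(B \right)} = \frac{-6 + B}{2 B}$
$z{\left(D,a \right)} = \frac{11}{10} - 14 D$ ($z{\left(D,a \right)} = - 14 D + \frac{-6 + \frac{-1 - 4}{2 - 1}}{2 \frac{-1 - 4}{2 - 1}} = - 14 D + \frac{-6 - \frac{5}{1}}{2 \left(- \frac{5}{1}\right)} = - 14 D + \frac{-6 - 5}{2 \left(\left(-5\right) 1\right)} = - 14 D + \frac{-6 - 5}{2 \left(-5\right)} = - 14 D + \frac{1}{2} \left(- \frac{1}{5}\right) \left(-11\right) = - 14 D + \frac{11}{10} = \frac{11}{10} - 14 D$)
$3158 + z{\left(54,-6 \right)} = 3158 + \left(\frac{11}{10} - 756\right) = 3158 - \frac{7549}{10} = \frac{24031}{10}$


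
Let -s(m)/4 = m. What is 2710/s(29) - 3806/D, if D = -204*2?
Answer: -83023/5916 ≈ -14.034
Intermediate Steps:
s(m) = -4*m
D = -408
2710/s(29) - 3806/D = 2710/((-4*29)) - 3806/(-408) = 2710/(-116) - 3806*(-1/408) = 2710*(-1/116) + 1903/204 = -1355/58 + 1903/204 = -83023/5916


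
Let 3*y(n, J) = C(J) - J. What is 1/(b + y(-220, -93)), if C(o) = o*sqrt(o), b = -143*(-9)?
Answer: 1318/1826497 + 31*I*sqrt(93)/1826497 ≈ 0.0007216 + 0.00016368*I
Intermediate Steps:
b = 1287
C(o) = o**(3/2)
y(n, J) = -J/3 + J**(3/2)/3 (y(n, J) = (J**(3/2) - J)/3 = -J/3 + J**(3/2)/3)
1/(b + y(-220, -93)) = 1/(1287 + (-1/3*(-93) + (-93)**(3/2)/3)) = 1/(1287 + (31 + (-93*I*sqrt(93))/3)) = 1/(1287 + (31 - 31*I*sqrt(93))) = 1/(1318 - 31*I*sqrt(93))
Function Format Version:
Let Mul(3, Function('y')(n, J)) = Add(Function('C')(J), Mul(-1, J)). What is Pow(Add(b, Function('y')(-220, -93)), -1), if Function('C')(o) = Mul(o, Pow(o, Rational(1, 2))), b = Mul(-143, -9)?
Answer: Add(Rational(1318, 1826497), Mul(Rational(31, 1826497), I, Pow(93, Rational(1, 2)))) ≈ Add(0.00072160, Mul(0.00016368, I))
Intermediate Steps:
b = 1287
Function('C')(o) = Pow(o, Rational(3, 2))
Function('y')(n, J) = Add(Mul(Rational(-1, 3), J), Mul(Rational(1, 3), Pow(J, Rational(3, 2)))) (Function('y')(n, J) = Mul(Rational(1, 3), Add(Pow(J, Rational(3, 2)), Mul(-1, J))) = Add(Mul(Rational(-1, 3), J), Mul(Rational(1, 3), Pow(J, Rational(3, 2)))))
Pow(Add(b, Function('y')(-220, -93)), -1) = Pow(Add(1287, Add(Mul(Rational(-1, 3), -93), Mul(Rational(1, 3), Pow(-93, Rational(3, 2))))), -1) = Pow(Add(1287, Add(31, Mul(Rational(1, 3), Mul(-93, I, Pow(93, Rational(1, 2)))))), -1) = Pow(Add(1287, Add(31, Mul(-31, I, Pow(93, Rational(1, 2))))), -1) = Pow(Add(1318, Mul(-31, I, Pow(93, Rational(1, 2)))), -1)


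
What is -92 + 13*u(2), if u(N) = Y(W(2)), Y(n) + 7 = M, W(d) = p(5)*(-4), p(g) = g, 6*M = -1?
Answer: -1111/6 ≈ -185.17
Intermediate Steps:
M = -⅙ (M = (⅙)*(-1) = -⅙ ≈ -0.16667)
W(d) = -20 (W(d) = 5*(-4) = -20)
Y(n) = -43/6 (Y(n) = -7 - ⅙ = -43/6)
u(N) = -43/6
-92 + 13*u(2) = -92 + 13*(-43/6) = -92 - 559/6 = -1111/6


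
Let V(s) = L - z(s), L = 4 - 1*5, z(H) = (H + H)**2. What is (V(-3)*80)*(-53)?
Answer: 156880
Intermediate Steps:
z(H) = 4*H**2 (z(H) = (2*H)**2 = 4*H**2)
L = -1 (L = 4 - 5 = -1)
V(s) = -1 - 4*s**2
(V(-3)*80)*(-53) = ((-1 - 4*(-3)**2)*80)*(-53) = ((-1 - 4*9)*80)*(-53) = ((-1 - 36)*80)*(-53) = -37*80*(-53) = -2960*(-53) = 156880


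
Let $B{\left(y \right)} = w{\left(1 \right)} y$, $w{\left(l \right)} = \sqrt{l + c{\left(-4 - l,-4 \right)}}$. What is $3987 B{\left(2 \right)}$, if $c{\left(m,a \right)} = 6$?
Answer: $7974 \sqrt{7} \approx 21097.0$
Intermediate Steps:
$w{\left(l \right)} = \sqrt{6 + l}$ ($w{\left(l \right)} = \sqrt{l + 6} = \sqrt{6 + l}$)
$B{\left(y \right)} = y \sqrt{7}$ ($B{\left(y \right)} = \sqrt{6 + 1} y = \sqrt{7} y = y \sqrt{7}$)
$3987 B{\left(2 \right)} = 3987 \cdot 2 \sqrt{7} = 7974 \sqrt{7}$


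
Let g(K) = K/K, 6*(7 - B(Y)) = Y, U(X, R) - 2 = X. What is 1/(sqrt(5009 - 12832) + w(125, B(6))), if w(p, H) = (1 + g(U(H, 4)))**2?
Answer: 4/7839 - I*sqrt(7823)/7839 ≈ 0.00051027 - 0.011283*I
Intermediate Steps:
U(X, R) = 2 + X
B(Y) = 7 - Y/6
g(K) = 1
w(p, H) = 4 (w(p, H) = (1 + 1)**2 = 2**2 = 4)
1/(sqrt(5009 - 12832) + w(125, B(6))) = 1/(sqrt(5009 - 12832) + 4) = 1/(sqrt(-7823) + 4) = 1/(I*sqrt(7823) + 4) = 1/(4 + I*sqrt(7823))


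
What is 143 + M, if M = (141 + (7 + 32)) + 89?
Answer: 412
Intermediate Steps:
M = 269 (M = (141 + 39) + 89 = 180 + 89 = 269)
143 + M = 143 + 269 = 412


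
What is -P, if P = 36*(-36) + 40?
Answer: 1256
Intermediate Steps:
P = -1256 (P = -1296 + 40 = -1256)
-P = -1*(-1256) = 1256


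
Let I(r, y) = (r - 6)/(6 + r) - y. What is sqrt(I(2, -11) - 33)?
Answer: 3*I*sqrt(10)/2 ≈ 4.7434*I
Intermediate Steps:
I(r, y) = -y + (-6 + r)/(6 + r) (I(r, y) = (-6 + r)/(6 + r) - y = -y + (-6 + r)/(6 + r))
sqrt(I(2, -11) - 33) = sqrt((-6 + 2 - 6*(-11) - 1*2*(-11))/(6 + 2) - 33) = sqrt((-6 + 2 + 66 + 22)/8 - 33) = sqrt((1/8)*84 - 33) = sqrt(21/2 - 33) = sqrt(-45/2) = 3*I*sqrt(10)/2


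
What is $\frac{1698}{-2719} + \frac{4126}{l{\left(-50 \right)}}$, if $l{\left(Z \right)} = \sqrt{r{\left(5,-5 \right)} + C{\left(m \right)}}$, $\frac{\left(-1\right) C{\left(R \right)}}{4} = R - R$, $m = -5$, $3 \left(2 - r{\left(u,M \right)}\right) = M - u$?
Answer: $- \frac{1698}{2719} + \frac{2063 \sqrt{3}}{2} \approx 1786.0$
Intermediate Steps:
$r{\left(u,M \right)} = 2 - \frac{M}{3} + \frac{u}{3}$ ($r{\left(u,M \right)} = 2 - \frac{M - u}{3} = 2 - \left(- \frac{u}{3} + \frac{M}{3}\right) = 2 - \frac{M}{3} + \frac{u}{3}$)
$C{\left(R \right)} = 0$ ($C{\left(R \right)} = - 4 \left(R - R\right) = \left(-4\right) 0 = 0$)
$l{\left(Z \right)} = \frac{4 \sqrt{3}}{3}$ ($l{\left(Z \right)} = \sqrt{\left(2 - - \frac{5}{3} + \frac{1}{3} \cdot 5\right) + 0} = \sqrt{\left(2 + \frac{5}{3} + \frac{5}{3}\right) + 0} = \sqrt{\frac{16}{3} + 0} = \sqrt{\frac{16}{3}} = \frac{4 \sqrt{3}}{3}$)
$\frac{1698}{-2719} + \frac{4126}{l{\left(-50 \right)}} = \frac{1698}{-2719} + \frac{4126}{\frac{4}{3} \sqrt{3}} = 1698 \left(- \frac{1}{2719}\right) + 4126 \frac{\sqrt{3}}{4} = - \frac{1698}{2719} + \frac{2063 \sqrt{3}}{2}$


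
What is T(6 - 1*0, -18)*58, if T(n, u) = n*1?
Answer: 348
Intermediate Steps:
T(n, u) = n
T(6 - 1*0, -18)*58 = (6 - 1*0)*58 = (6 + 0)*58 = 6*58 = 348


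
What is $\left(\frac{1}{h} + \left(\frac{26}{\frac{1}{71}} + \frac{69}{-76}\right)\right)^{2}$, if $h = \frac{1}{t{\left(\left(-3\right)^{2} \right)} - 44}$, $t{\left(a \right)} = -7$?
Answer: $\frac{18591595201}{5776} \approx 3.2188 \cdot 10^{6}$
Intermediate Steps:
$h = - \frac{1}{51}$ ($h = \frac{1}{-7 - 44} = \frac{1}{-51} = - \frac{1}{51} \approx -0.019608$)
$\left(\frac{1}{h} + \left(\frac{26}{\frac{1}{71}} + \frac{69}{-76}\right)\right)^{2} = \left(\frac{1}{- \frac{1}{51}} + \left(\frac{26}{\frac{1}{71}} + \frac{69}{-76}\right)\right)^{2} = \left(-51 + \left(26 \frac{1}{\frac{1}{71}} + 69 \left(- \frac{1}{76}\right)\right)\right)^{2} = \left(-51 + \left(26 \cdot 71 - \frac{69}{76}\right)\right)^{2} = \left(-51 + \left(1846 - \frac{69}{76}\right)\right)^{2} = \left(-51 + \frac{140227}{76}\right)^{2} = \left(\frac{136351}{76}\right)^{2} = \frac{18591595201}{5776}$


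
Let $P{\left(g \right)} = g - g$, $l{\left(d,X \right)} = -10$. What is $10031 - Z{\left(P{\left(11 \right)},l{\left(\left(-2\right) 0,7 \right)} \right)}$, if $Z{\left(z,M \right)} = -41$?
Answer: $10072$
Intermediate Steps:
$P{\left(g \right)} = 0$
$10031 - Z{\left(P{\left(11 \right)},l{\left(\left(-2\right) 0,7 \right)} \right)} = 10031 - -41 = 10031 + 41 = 10072$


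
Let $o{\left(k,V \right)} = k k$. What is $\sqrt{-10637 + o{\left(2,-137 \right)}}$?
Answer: $7 i \sqrt{217} \approx 103.12 i$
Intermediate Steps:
$o{\left(k,V \right)} = k^{2}$
$\sqrt{-10637 + o{\left(2,-137 \right)}} = \sqrt{-10637 + 2^{2}} = \sqrt{-10637 + 4} = \sqrt{-10633} = 7 i \sqrt{217}$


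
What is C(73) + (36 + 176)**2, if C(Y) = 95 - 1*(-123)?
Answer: 45162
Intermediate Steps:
C(Y) = 218 (C(Y) = 95 + 123 = 218)
C(73) + (36 + 176)**2 = 218 + (36 + 176)**2 = 218 + 212**2 = 218 + 44944 = 45162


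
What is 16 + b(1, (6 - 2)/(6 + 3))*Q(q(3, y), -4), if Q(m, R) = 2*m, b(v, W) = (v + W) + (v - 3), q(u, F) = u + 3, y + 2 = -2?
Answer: 28/3 ≈ 9.3333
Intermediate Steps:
y = -4 (y = -2 - 2 = -4)
q(u, F) = 3 + u
b(v, W) = -3 + W + 2*v (b(v, W) = (W + v) + (-3 + v) = -3 + W + 2*v)
16 + b(1, (6 - 2)/(6 + 3))*Q(q(3, y), -4) = 16 + (-3 + (6 - 2)/(6 + 3) + 2*1)*(2*(3 + 3)) = 16 + (-3 + 4/9 + 2)*(2*6) = 16 + (-3 + 4*(1/9) + 2)*12 = 16 + (-3 + 4/9 + 2)*12 = 16 - 5/9*12 = 16 - 20/3 = 28/3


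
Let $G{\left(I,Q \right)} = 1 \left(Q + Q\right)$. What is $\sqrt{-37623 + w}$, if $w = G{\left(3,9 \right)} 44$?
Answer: $i \sqrt{36831} \approx 191.91 i$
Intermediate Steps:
$G{\left(I,Q \right)} = 2 Q$ ($G{\left(I,Q \right)} = 1 \cdot 2 Q = 2 Q$)
$w = 792$ ($w = 2 \cdot 9 \cdot 44 = 18 \cdot 44 = 792$)
$\sqrt{-37623 + w} = \sqrt{-37623 + 792} = \sqrt{-36831} = i \sqrt{36831}$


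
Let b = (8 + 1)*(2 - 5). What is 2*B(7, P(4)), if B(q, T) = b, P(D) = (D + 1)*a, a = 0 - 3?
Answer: -54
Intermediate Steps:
a = -3
P(D) = -3 - 3*D (P(D) = (D + 1)*(-3) = (1 + D)*(-3) = -3 - 3*D)
b = -27 (b = 9*(-3) = -27)
B(q, T) = -27
2*B(7, P(4)) = 2*(-27) = -54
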